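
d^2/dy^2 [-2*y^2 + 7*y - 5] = -4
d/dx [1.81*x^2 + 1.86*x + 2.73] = 3.62*x + 1.86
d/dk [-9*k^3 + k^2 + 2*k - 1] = -27*k^2 + 2*k + 2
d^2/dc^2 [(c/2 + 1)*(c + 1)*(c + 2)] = 3*c + 5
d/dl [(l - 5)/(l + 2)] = 7/(l + 2)^2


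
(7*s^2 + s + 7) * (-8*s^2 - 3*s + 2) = -56*s^4 - 29*s^3 - 45*s^2 - 19*s + 14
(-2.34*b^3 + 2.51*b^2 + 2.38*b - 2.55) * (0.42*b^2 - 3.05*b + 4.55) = -0.9828*b^5 + 8.1912*b^4 - 17.3029*b^3 + 3.0905*b^2 + 18.6065*b - 11.6025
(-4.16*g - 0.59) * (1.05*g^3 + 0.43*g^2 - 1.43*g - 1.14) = -4.368*g^4 - 2.4083*g^3 + 5.6951*g^2 + 5.5861*g + 0.6726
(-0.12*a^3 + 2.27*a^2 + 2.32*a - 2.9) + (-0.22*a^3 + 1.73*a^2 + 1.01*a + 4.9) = -0.34*a^3 + 4.0*a^2 + 3.33*a + 2.0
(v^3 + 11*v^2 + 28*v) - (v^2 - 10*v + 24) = v^3 + 10*v^2 + 38*v - 24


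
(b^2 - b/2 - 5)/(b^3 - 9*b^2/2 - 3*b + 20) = 1/(b - 4)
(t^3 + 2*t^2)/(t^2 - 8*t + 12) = t^2*(t + 2)/(t^2 - 8*t + 12)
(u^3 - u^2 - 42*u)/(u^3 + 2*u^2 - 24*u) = (u - 7)/(u - 4)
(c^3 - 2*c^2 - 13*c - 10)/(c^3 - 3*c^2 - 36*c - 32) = (c^2 - 3*c - 10)/(c^2 - 4*c - 32)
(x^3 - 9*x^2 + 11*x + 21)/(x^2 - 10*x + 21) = x + 1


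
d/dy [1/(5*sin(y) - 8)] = -5*cos(y)/(5*sin(y) - 8)^2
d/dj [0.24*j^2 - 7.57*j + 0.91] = 0.48*j - 7.57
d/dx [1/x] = -1/x^2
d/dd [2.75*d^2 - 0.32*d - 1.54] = 5.5*d - 0.32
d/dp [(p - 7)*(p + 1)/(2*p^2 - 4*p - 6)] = 2/(p^2 - 6*p + 9)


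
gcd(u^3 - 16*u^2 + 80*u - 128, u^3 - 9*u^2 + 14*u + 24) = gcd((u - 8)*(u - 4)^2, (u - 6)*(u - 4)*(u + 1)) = u - 4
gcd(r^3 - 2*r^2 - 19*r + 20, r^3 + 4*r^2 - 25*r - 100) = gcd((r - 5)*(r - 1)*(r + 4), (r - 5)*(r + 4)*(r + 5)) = r^2 - r - 20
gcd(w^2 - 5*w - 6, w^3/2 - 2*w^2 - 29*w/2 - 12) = w + 1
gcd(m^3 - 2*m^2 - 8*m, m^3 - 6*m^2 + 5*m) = m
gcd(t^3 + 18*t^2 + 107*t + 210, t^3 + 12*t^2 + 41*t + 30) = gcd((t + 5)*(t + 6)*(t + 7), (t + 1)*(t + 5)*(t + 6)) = t^2 + 11*t + 30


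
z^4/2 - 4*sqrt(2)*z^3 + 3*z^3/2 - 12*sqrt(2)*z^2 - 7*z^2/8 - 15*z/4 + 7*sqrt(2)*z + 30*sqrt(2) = (z/2 + 1)*(z - 3/2)*(z + 5/2)*(z - 8*sqrt(2))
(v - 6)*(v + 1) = v^2 - 5*v - 6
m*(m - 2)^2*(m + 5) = m^4 + m^3 - 16*m^2 + 20*m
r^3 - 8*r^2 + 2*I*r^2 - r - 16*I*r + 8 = (r - 8)*(r + I)^2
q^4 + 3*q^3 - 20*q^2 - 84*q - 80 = (q - 5)*(q + 2)^2*(q + 4)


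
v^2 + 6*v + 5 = (v + 1)*(v + 5)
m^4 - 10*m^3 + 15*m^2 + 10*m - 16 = (m - 8)*(m - 2)*(m - 1)*(m + 1)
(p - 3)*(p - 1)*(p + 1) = p^3 - 3*p^2 - p + 3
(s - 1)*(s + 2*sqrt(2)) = s^2 - s + 2*sqrt(2)*s - 2*sqrt(2)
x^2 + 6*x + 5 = (x + 1)*(x + 5)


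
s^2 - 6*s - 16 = (s - 8)*(s + 2)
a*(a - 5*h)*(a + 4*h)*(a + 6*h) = a^4 + 5*a^3*h - 26*a^2*h^2 - 120*a*h^3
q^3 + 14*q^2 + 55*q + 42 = (q + 1)*(q + 6)*(q + 7)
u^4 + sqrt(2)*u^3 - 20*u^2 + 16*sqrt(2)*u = u*(u - 2*sqrt(2))*(u - sqrt(2))*(u + 4*sqrt(2))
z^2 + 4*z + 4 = (z + 2)^2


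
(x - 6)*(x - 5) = x^2 - 11*x + 30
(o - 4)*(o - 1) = o^2 - 5*o + 4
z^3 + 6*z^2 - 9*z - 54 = (z - 3)*(z + 3)*(z + 6)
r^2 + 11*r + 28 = (r + 4)*(r + 7)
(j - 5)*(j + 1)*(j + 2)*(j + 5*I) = j^4 - 2*j^3 + 5*I*j^3 - 13*j^2 - 10*I*j^2 - 10*j - 65*I*j - 50*I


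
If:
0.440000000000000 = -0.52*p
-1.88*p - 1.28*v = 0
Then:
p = -0.85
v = 1.24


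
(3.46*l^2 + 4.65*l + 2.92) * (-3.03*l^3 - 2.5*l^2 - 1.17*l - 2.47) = -10.4838*l^5 - 22.7395*l^4 - 24.5208*l^3 - 21.2867*l^2 - 14.9019*l - 7.2124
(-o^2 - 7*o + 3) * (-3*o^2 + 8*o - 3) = 3*o^4 + 13*o^3 - 62*o^2 + 45*o - 9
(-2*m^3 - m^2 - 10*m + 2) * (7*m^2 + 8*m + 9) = -14*m^5 - 23*m^4 - 96*m^3 - 75*m^2 - 74*m + 18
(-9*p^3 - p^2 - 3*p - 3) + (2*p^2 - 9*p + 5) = -9*p^3 + p^2 - 12*p + 2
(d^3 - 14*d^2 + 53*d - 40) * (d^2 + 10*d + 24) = d^5 - 4*d^4 - 63*d^3 + 154*d^2 + 872*d - 960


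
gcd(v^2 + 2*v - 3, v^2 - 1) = v - 1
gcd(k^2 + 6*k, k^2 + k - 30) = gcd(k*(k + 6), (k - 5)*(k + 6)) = k + 6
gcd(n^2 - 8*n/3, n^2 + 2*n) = n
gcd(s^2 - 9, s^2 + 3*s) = s + 3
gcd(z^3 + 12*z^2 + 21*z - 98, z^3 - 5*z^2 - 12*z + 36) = z - 2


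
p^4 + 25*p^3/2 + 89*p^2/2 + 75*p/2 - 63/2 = (p - 1/2)*(p + 3)^2*(p + 7)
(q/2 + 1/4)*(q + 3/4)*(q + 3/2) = q^3/2 + 11*q^2/8 + 9*q/8 + 9/32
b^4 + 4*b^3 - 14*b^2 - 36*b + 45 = (b - 3)*(b - 1)*(b + 3)*(b + 5)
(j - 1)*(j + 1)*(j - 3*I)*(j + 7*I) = j^4 + 4*I*j^3 + 20*j^2 - 4*I*j - 21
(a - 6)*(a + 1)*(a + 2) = a^3 - 3*a^2 - 16*a - 12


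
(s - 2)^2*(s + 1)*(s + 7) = s^4 + 4*s^3 - 21*s^2 + 4*s + 28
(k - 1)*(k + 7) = k^2 + 6*k - 7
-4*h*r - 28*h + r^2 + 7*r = (-4*h + r)*(r + 7)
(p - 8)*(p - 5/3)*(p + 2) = p^3 - 23*p^2/3 - 6*p + 80/3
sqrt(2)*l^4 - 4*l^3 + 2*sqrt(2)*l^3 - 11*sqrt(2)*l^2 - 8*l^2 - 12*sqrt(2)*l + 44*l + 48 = (l - 3)*(l + 4)*(l - 2*sqrt(2))*(sqrt(2)*l + sqrt(2))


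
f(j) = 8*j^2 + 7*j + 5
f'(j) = 16*j + 7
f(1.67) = 39.00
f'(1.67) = 33.72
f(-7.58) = 411.59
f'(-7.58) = -114.28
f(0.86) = 16.94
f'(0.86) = 20.76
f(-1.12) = 7.20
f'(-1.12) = -10.92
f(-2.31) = 31.52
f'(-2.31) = -29.96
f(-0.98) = 5.82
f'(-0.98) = -8.68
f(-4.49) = 134.85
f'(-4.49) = -64.84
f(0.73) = 14.37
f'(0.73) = 18.68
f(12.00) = 1241.00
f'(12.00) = 199.00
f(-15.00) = 1700.00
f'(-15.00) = -233.00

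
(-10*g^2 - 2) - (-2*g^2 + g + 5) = -8*g^2 - g - 7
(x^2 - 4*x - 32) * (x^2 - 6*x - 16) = x^4 - 10*x^3 - 24*x^2 + 256*x + 512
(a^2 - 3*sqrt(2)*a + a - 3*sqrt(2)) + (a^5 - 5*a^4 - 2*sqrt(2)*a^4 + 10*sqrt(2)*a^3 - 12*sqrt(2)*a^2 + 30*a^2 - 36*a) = a^5 - 5*a^4 - 2*sqrt(2)*a^4 + 10*sqrt(2)*a^3 - 12*sqrt(2)*a^2 + 31*a^2 - 35*a - 3*sqrt(2)*a - 3*sqrt(2)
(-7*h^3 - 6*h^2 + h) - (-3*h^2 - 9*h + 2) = -7*h^3 - 3*h^2 + 10*h - 2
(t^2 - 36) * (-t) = -t^3 + 36*t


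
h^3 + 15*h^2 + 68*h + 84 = (h + 2)*(h + 6)*(h + 7)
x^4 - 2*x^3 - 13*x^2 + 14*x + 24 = (x - 4)*(x - 2)*(x + 1)*(x + 3)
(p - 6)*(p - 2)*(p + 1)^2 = p^4 - 6*p^3 - 3*p^2 + 16*p + 12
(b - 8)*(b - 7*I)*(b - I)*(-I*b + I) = -I*b^4 - 8*b^3 + 9*I*b^3 + 72*b^2 - I*b^2 - 64*b - 63*I*b + 56*I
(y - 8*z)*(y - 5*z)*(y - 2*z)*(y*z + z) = y^4*z - 15*y^3*z^2 + y^3*z + 66*y^2*z^3 - 15*y^2*z^2 - 80*y*z^4 + 66*y*z^3 - 80*z^4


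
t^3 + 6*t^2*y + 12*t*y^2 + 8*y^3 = (t + 2*y)^3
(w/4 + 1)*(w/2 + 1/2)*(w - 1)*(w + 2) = w^4/8 + 3*w^3/4 + 7*w^2/8 - 3*w/4 - 1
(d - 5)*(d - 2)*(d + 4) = d^3 - 3*d^2 - 18*d + 40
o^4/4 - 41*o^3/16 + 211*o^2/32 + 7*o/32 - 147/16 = (o/4 + 1/4)*(o - 6)*(o - 7/2)*(o - 7/4)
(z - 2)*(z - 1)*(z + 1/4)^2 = z^4 - 5*z^3/2 + 9*z^2/16 + 13*z/16 + 1/8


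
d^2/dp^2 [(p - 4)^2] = 2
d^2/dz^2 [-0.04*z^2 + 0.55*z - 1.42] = -0.0800000000000000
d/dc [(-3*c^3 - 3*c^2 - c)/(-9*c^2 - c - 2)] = (27*c^4 + 6*c^3 + 12*c^2 + 12*c + 2)/(81*c^4 + 18*c^3 + 37*c^2 + 4*c + 4)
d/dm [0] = 0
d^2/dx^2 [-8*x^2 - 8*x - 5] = -16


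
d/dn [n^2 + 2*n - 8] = 2*n + 2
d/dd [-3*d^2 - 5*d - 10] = -6*d - 5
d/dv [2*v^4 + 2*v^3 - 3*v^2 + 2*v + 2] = 8*v^3 + 6*v^2 - 6*v + 2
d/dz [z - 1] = 1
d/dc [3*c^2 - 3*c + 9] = 6*c - 3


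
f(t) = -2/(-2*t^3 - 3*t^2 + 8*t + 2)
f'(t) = -2*(6*t^2 + 6*t - 8)/(-2*t^3 - 3*t^2 + 8*t + 2)^2 = 4*(-3*t^2 - 3*t + 4)/(2*t^3 + 3*t^2 - 8*t - 2)^2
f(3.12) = 0.03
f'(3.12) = -0.03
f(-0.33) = 2.24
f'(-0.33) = 23.30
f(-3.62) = -0.07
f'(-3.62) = -0.12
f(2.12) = 0.15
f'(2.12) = -0.34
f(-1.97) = 0.20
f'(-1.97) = -0.07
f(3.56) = 0.02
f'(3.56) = -0.02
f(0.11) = -0.70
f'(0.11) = 1.80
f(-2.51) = 0.37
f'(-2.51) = -1.03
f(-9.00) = 0.00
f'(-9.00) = 0.00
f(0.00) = -1.00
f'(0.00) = 4.00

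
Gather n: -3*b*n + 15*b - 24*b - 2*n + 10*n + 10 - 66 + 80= -9*b + n*(8 - 3*b) + 24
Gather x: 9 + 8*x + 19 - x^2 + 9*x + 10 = -x^2 + 17*x + 38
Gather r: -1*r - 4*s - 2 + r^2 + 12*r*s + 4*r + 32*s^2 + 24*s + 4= r^2 + r*(12*s + 3) + 32*s^2 + 20*s + 2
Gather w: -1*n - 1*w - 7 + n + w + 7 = 0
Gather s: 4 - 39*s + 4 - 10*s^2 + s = -10*s^2 - 38*s + 8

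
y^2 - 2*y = y*(y - 2)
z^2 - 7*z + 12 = (z - 4)*(z - 3)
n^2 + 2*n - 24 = (n - 4)*(n + 6)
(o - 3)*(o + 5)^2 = o^3 + 7*o^2 - 5*o - 75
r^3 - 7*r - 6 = (r - 3)*(r + 1)*(r + 2)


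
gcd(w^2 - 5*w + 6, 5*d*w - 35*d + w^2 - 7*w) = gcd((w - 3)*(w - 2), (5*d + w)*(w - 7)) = 1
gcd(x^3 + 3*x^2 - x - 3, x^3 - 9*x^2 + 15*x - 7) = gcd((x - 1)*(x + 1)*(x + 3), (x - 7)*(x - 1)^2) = x - 1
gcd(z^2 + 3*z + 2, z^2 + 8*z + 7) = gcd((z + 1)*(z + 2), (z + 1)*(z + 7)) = z + 1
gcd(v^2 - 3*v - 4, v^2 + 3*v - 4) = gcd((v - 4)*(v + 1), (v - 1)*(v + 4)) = 1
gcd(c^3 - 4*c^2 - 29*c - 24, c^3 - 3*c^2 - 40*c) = c - 8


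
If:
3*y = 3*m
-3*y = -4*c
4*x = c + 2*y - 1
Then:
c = 3*y/4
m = y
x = 11*y/16 - 1/4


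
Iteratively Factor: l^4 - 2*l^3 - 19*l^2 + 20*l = (l - 5)*(l^3 + 3*l^2 - 4*l) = l*(l - 5)*(l^2 + 3*l - 4) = l*(l - 5)*(l - 1)*(l + 4)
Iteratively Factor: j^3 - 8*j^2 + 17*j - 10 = (j - 5)*(j^2 - 3*j + 2) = (j - 5)*(j - 1)*(j - 2)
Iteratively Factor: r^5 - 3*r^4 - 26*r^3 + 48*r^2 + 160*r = (r)*(r^4 - 3*r^3 - 26*r^2 + 48*r + 160) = r*(r + 4)*(r^3 - 7*r^2 + 2*r + 40) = r*(r - 4)*(r + 4)*(r^2 - 3*r - 10) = r*(r - 5)*(r - 4)*(r + 4)*(r + 2)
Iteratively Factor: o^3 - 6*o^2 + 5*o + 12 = (o - 3)*(o^2 - 3*o - 4) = (o - 3)*(o + 1)*(o - 4)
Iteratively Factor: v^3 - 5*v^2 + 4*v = (v - 4)*(v^2 - v) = (v - 4)*(v - 1)*(v)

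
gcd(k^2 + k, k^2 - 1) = k + 1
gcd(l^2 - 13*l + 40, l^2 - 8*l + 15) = l - 5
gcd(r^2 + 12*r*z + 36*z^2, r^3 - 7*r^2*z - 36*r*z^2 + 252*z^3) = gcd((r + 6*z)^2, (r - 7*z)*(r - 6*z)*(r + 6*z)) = r + 6*z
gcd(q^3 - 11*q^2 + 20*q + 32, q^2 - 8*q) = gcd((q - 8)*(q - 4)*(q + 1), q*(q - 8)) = q - 8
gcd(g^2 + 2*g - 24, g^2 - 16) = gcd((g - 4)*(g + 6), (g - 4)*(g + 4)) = g - 4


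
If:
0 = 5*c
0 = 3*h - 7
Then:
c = 0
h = 7/3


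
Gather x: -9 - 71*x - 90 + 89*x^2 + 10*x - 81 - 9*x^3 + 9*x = -9*x^3 + 89*x^2 - 52*x - 180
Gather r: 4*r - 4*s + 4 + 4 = 4*r - 4*s + 8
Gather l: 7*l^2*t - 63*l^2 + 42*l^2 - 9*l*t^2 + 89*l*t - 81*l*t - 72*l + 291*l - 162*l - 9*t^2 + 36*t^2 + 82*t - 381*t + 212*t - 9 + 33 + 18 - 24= l^2*(7*t - 21) + l*(-9*t^2 + 8*t + 57) + 27*t^2 - 87*t + 18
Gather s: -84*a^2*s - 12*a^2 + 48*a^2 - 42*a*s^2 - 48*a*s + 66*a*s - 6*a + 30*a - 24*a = 36*a^2 - 42*a*s^2 + s*(-84*a^2 + 18*a)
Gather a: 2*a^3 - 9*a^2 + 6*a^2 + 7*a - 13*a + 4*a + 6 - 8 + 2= 2*a^3 - 3*a^2 - 2*a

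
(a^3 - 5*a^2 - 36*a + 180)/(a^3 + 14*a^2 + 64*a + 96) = (a^2 - 11*a + 30)/(a^2 + 8*a + 16)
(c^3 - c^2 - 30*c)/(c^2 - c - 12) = c*(-c^2 + c + 30)/(-c^2 + c + 12)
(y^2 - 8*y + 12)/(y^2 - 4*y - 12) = (y - 2)/(y + 2)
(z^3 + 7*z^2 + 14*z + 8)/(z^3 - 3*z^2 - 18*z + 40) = (z^2 + 3*z + 2)/(z^2 - 7*z + 10)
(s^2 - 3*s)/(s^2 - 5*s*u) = (s - 3)/(s - 5*u)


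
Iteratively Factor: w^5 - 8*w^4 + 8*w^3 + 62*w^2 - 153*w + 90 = (w + 3)*(w^4 - 11*w^3 + 41*w^2 - 61*w + 30) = (w - 3)*(w + 3)*(w^3 - 8*w^2 + 17*w - 10) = (w - 3)*(w - 1)*(w + 3)*(w^2 - 7*w + 10) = (w - 3)*(w - 2)*(w - 1)*(w + 3)*(w - 5)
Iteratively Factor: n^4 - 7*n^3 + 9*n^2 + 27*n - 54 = (n - 3)*(n^3 - 4*n^2 - 3*n + 18) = (n - 3)^2*(n^2 - n - 6) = (n - 3)^2*(n + 2)*(n - 3)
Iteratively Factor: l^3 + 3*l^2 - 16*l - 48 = (l + 4)*(l^2 - l - 12) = (l + 3)*(l + 4)*(l - 4)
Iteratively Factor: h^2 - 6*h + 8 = (h - 4)*(h - 2)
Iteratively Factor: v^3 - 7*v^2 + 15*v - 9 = (v - 1)*(v^2 - 6*v + 9) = (v - 3)*(v - 1)*(v - 3)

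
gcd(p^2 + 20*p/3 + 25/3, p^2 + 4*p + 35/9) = p + 5/3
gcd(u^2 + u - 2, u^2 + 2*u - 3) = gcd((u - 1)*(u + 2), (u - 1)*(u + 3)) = u - 1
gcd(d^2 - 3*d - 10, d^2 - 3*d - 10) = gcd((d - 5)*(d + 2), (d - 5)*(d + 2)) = d^2 - 3*d - 10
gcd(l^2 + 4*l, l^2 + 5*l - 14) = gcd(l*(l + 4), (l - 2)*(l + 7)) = 1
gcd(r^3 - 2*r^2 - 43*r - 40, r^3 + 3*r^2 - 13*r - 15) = r^2 + 6*r + 5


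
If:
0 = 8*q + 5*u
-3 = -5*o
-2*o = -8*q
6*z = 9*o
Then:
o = 3/5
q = 3/20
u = -6/25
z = 9/10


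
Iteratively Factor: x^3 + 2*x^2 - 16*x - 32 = (x - 4)*(x^2 + 6*x + 8) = (x - 4)*(x + 4)*(x + 2)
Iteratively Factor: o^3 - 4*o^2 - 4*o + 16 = (o - 2)*(o^2 - 2*o - 8) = (o - 4)*(o - 2)*(o + 2)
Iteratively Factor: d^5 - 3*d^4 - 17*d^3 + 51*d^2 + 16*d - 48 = (d + 4)*(d^4 - 7*d^3 + 11*d^2 + 7*d - 12) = (d - 3)*(d + 4)*(d^3 - 4*d^2 - d + 4) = (d - 3)*(d + 1)*(d + 4)*(d^2 - 5*d + 4) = (d - 4)*(d - 3)*(d + 1)*(d + 4)*(d - 1)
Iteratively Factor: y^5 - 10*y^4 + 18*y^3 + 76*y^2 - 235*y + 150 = (y - 2)*(y^4 - 8*y^3 + 2*y^2 + 80*y - 75) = (y - 5)*(y - 2)*(y^3 - 3*y^2 - 13*y + 15) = (y - 5)*(y - 2)*(y - 1)*(y^2 - 2*y - 15) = (y - 5)*(y - 2)*(y - 1)*(y + 3)*(y - 5)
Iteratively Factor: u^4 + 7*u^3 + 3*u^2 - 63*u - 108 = (u + 3)*(u^3 + 4*u^2 - 9*u - 36) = (u + 3)*(u + 4)*(u^2 - 9) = (u - 3)*(u + 3)*(u + 4)*(u + 3)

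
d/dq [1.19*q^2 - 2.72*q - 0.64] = 2.38*q - 2.72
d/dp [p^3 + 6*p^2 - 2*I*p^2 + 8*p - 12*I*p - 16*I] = 3*p^2 + 4*p*(3 - I) + 8 - 12*I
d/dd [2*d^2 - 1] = 4*d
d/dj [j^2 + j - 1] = 2*j + 1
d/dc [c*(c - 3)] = 2*c - 3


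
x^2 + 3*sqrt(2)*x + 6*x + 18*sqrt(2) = (x + 6)*(x + 3*sqrt(2))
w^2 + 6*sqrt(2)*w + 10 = (w + sqrt(2))*(w + 5*sqrt(2))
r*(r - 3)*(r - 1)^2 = r^4 - 5*r^3 + 7*r^2 - 3*r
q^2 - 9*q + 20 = (q - 5)*(q - 4)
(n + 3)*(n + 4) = n^2 + 7*n + 12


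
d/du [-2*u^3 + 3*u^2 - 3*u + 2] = -6*u^2 + 6*u - 3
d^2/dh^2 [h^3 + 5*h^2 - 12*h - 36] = 6*h + 10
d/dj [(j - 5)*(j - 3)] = 2*j - 8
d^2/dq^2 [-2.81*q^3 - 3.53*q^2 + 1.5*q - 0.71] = -16.86*q - 7.06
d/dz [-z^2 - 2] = -2*z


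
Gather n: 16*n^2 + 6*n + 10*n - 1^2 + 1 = 16*n^2 + 16*n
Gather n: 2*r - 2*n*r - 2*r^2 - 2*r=-2*n*r - 2*r^2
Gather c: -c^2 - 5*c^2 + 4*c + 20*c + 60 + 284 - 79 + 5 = -6*c^2 + 24*c + 270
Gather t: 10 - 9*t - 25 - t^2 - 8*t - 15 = -t^2 - 17*t - 30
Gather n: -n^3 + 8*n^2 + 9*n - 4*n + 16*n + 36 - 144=-n^3 + 8*n^2 + 21*n - 108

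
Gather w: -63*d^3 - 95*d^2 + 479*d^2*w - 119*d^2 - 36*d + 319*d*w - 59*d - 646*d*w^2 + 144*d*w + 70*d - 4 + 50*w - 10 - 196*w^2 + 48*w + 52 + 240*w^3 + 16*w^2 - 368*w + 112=-63*d^3 - 214*d^2 - 25*d + 240*w^3 + w^2*(-646*d - 180) + w*(479*d^2 + 463*d - 270) + 150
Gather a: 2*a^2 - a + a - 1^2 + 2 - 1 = 2*a^2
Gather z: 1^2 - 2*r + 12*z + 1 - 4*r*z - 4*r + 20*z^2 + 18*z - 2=-6*r + 20*z^2 + z*(30 - 4*r)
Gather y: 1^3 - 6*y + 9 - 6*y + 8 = 18 - 12*y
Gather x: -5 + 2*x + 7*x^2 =7*x^2 + 2*x - 5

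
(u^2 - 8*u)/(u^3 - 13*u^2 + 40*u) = 1/(u - 5)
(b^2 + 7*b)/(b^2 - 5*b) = (b + 7)/(b - 5)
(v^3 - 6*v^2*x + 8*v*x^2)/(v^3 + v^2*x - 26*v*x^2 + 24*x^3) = v*(-v + 2*x)/(-v^2 - 5*v*x + 6*x^2)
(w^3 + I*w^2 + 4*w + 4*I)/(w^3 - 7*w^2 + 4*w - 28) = (w + I)/(w - 7)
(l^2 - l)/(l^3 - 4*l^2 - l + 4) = l/(l^2 - 3*l - 4)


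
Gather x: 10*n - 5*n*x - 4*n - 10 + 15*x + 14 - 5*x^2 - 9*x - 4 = 6*n - 5*x^2 + x*(6 - 5*n)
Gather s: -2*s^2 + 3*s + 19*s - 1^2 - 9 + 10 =-2*s^2 + 22*s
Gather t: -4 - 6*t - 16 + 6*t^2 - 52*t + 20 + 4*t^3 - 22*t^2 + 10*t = 4*t^3 - 16*t^2 - 48*t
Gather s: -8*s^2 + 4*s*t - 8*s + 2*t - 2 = -8*s^2 + s*(4*t - 8) + 2*t - 2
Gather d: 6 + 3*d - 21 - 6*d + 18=3 - 3*d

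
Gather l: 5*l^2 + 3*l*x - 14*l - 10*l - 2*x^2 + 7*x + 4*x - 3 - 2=5*l^2 + l*(3*x - 24) - 2*x^2 + 11*x - 5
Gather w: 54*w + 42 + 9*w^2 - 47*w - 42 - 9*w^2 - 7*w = 0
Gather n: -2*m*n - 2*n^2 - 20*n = -2*n^2 + n*(-2*m - 20)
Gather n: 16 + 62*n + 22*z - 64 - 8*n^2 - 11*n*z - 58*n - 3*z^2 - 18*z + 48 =-8*n^2 + n*(4 - 11*z) - 3*z^2 + 4*z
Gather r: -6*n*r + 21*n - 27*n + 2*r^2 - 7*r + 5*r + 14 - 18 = -6*n + 2*r^2 + r*(-6*n - 2) - 4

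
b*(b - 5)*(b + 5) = b^3 - 25*b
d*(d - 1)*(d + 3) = d^3 + 2*d^2 - 3*d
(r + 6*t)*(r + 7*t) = r^2 + 13*r*t + 42*t^2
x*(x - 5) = x^2 - 5*x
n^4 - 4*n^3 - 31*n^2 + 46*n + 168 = (n - 7)*(n - 3)*(n + 2)*(n + 4)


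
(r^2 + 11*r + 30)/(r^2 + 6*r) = (r + 5)/r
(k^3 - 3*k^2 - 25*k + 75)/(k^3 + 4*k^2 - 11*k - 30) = (k - 5)/(k + 2)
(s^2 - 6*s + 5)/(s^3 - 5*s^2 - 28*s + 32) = (s - 5)/(s^2 - 4*s - 32)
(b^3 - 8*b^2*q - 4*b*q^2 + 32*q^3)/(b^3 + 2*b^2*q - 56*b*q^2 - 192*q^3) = (b^2 - 4*q^2)/(b^2 + 10*b*q + 24*q^2)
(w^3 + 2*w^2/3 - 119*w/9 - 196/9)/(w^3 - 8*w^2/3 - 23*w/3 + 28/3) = (w + 7/3)/(w - 1)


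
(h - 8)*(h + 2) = h^2 - 6*h - 16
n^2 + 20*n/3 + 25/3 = (n + 5/3)*(n + 5)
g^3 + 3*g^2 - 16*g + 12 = (g - 2)*(g - 1)*(g + 6)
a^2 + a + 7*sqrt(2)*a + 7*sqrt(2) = (a + 1)*(a + 7*sqrt(2))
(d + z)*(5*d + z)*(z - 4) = 5*d^2*z - 20*d^2 + 6*d*z^2 - 24*d*z + z^3 - 4*z^2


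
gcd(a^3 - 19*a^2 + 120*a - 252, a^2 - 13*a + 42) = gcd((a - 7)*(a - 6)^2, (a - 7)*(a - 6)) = a^2 - 13*a + 42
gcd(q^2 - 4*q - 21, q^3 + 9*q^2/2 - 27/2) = q + 3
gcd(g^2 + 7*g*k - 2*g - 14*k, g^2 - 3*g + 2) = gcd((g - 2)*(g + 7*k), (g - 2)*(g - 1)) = g - 2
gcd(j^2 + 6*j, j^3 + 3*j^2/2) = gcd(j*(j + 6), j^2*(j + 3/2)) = j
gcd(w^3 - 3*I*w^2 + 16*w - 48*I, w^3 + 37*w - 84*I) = w^2 - 7*I*w - 12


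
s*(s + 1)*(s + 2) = s^3 + 3*s^2 + 2*s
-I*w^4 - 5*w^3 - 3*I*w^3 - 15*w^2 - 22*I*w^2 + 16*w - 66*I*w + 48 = (w + 3)*(w - 8*I)*(w + 2*I)*(-I*w + 1)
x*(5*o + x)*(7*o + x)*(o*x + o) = 35*o^3*x^2 + 35*o^3*x + 12*o^2*x^3 + 12*o^2*x^2 + o*x^4 + o*x^3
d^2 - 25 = (d - 5)*(d + 5)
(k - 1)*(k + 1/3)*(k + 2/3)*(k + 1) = k^4 + k^3 - 7*k^2/9 - k - 2/9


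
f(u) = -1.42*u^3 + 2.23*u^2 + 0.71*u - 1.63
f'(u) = -4.26*u^2 + 4.46*u + 0.71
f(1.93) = -2.16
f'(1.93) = -6.55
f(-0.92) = 0.71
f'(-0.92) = -7.00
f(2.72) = -11.78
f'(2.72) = -18.68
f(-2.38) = 28.46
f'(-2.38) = -34.04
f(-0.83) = 0.13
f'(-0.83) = -5.93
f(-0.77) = -0.21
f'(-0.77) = -5.25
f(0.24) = -1.35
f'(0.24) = 1.54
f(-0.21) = -1.67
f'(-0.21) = -0.41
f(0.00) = -1.63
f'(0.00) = 0.71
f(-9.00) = 1207.79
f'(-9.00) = -384.49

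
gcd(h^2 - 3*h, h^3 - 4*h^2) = h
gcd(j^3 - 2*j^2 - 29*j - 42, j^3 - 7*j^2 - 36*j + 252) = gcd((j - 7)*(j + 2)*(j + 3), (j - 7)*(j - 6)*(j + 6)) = j - 7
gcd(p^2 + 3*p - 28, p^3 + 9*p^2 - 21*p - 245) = p + 7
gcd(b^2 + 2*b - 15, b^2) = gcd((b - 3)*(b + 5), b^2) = 1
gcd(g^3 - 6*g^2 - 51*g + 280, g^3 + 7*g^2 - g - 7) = g + 7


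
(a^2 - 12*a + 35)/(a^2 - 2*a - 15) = (a - 7)/(a + 3)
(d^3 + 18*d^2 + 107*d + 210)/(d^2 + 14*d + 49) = (d^2 + 11*d + 30)/(d + 7)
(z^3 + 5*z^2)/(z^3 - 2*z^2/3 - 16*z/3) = 3*z*(z + 5)/(3*z^2 - 2*z - 16)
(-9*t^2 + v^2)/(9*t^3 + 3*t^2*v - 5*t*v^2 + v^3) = (-3*t - v)/(3*t^2 + 2*t*v - v^2)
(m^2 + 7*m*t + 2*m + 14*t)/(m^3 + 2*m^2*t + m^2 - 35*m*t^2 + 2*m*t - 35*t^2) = (-m - 2)/(-m^2 + 5*m*t - m + 5*t)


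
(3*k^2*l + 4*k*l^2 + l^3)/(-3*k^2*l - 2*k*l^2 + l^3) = (-3*k - l)/(3*k - l)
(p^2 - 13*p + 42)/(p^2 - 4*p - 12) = (p - 7)/(p + 2)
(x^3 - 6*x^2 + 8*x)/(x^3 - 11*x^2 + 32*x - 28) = x*(x - 4)/(x^2 - 9*x + 14)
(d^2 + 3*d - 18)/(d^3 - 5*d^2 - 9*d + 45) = (d + 6)/(d^2 - 2*d - 15)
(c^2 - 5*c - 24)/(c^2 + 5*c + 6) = (c - 8)/(c + 2)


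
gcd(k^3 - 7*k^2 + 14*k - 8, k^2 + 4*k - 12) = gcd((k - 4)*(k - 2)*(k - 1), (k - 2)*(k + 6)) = k - 2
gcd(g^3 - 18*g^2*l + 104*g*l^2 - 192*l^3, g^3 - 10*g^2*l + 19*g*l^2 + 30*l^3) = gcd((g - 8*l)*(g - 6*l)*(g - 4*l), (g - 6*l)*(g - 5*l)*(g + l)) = g - 6*l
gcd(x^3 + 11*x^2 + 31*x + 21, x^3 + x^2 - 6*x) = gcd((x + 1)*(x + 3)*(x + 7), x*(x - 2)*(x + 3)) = x + 3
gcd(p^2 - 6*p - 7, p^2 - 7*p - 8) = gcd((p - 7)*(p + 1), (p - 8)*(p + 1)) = p + 1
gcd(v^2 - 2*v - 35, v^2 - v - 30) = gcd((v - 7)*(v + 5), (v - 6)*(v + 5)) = v + 5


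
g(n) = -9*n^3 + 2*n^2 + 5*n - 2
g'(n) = -27*n^2 + 4*n + 5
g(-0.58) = -2.47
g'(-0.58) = -6.40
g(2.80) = -169.89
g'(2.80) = -195.48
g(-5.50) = 1528.38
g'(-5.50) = -833.75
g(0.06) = -1.69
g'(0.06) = 5.14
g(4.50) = -759.12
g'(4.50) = -523.75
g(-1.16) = 8.94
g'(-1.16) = -35.97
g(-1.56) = 29.23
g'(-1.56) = -66.95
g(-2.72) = 180.31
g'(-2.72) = -205.64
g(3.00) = -212.00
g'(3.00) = -226.00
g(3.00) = -212.00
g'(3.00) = -226.00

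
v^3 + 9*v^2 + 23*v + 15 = (v + 1)*(v + 3)*(v + 5)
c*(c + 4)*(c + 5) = c^3 + 9*c^2 + 20*c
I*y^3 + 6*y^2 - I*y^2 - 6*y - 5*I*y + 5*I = (y - 1)*(y - 5*I)*(I*y + 1)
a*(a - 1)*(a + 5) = a^3 + 4*a^2 - 5*a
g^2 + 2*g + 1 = (g + 1)^2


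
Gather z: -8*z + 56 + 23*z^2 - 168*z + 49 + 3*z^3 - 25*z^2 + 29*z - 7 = 3*z^3 - 2*z^2 - 147*z + 98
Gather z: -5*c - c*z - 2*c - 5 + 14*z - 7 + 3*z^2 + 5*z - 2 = -7*c + 3*z^2 + z*(19 - c) - 14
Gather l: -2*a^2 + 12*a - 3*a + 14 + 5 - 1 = -2*a^2 + 9*a + 18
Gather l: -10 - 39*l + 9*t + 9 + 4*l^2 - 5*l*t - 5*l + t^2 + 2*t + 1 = 4*l^2 + l*(-5*t - 44) + t^2 + 11*t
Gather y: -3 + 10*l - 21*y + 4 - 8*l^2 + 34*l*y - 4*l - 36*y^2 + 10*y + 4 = -8*l^2 + 6*l - 36*y^2 + y*(34*l - 11) + 5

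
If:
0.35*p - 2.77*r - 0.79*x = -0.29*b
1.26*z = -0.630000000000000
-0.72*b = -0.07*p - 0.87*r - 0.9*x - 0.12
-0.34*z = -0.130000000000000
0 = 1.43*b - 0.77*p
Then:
No Solution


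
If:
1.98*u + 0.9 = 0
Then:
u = -0.45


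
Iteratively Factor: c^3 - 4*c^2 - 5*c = (c + 1)*(c^2 - 5*c) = (c - 5)*(c + 1)*(c)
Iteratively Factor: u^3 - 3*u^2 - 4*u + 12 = (u - 2)*(u^2 - u - 6) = (u - 3)*(u - 2)*(u + 2)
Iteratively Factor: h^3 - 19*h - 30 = (h - 5)*(h^2 + 5*h + 6) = (h - 5)*(h + 2)*(h + 3)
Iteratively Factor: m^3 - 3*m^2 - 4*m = (m - 4)*(m^2 + m) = m*(m - 4)*(m + 1)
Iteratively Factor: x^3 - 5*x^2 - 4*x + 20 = (x + 2)*(x^2 - 7*x + 10) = (x - 2)*(x + 2)*(x - 5)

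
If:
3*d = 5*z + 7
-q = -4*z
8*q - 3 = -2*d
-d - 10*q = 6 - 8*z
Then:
No Solution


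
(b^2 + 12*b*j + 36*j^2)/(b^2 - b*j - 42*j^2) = (b + 6*j)/(b - 7*j)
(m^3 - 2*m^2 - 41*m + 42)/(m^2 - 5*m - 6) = (-m^3 + 2*m^2 + 41*m - 42)/(-m^2 + 5*m + 6)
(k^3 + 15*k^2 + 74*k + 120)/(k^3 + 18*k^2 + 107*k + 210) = (k + 4)/(k + 7)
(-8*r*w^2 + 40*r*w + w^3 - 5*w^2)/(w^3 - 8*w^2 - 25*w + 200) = w*(-8*r + w)/(w^2 - 3*w - 40)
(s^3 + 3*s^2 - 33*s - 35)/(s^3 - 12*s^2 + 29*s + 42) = (s^2 + 2*s - 35)/(s^2 - 13*s + 42)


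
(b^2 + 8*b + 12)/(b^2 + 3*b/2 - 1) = 2*(b + 6)/(2*b - 1)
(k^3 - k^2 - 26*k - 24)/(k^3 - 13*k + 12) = (k^2 - 5*k - 6)/(k^2 - 4*k + 3)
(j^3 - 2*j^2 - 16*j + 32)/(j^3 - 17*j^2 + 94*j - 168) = (j^2 + 2*j - 8)/(j^2 - 13*j + 42)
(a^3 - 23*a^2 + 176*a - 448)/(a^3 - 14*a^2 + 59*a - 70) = (a^2 - 16*a + 64)/(a^2 - 7*a + 10)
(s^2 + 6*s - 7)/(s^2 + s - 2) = (s + 7)/(s + 2)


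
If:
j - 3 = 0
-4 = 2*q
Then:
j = 3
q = -2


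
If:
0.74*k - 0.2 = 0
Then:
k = 0.27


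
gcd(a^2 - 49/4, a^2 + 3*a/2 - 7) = a + 7/2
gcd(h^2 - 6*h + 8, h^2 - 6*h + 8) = h^2 - 6*h + 8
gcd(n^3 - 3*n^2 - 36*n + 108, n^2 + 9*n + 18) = n + 6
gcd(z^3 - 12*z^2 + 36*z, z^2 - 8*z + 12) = z - 6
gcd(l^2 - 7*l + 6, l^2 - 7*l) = 1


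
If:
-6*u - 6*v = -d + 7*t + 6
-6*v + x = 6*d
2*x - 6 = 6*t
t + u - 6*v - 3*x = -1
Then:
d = 76*x/129 - 1/43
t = x/3 - 1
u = 17*x/129 + 6/43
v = 1/43 - 109*x/258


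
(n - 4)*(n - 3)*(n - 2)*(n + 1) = n^4 - 8*n^3 + 17*n^2 + 2*n - 24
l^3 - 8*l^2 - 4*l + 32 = (l - 8)*(l - 2)*(l + 2)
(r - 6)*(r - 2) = r^2 - 8*r + 12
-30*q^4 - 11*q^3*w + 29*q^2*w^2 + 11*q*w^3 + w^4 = (-q + w)*(q + w)*(5*q + w)*(6*q + w)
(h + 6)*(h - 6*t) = h^2 - 6*h*t + 6*h - 36*t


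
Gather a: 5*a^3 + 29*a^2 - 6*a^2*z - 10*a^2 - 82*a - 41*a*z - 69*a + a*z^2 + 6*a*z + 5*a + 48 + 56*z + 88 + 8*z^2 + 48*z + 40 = 5*a^3 + a^2*(19 - 6*z) + a*(z^2 - 35*z - 146) + 8*z^2 + 104*z + 176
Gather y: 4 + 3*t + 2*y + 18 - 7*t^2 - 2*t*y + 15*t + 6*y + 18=-7*t^2 + 18*t + y*(8 - 2*t) + 40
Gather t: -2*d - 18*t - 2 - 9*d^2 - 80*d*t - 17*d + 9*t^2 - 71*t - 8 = -9*d^2 - 19*d + 9*t^2 + t*(-80*d - 89) - 10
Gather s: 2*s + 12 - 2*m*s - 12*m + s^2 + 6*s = -12*m + s^2 + s*(8 - 2*m) + 12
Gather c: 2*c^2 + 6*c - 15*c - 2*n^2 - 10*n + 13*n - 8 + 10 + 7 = 2*c^2 - 9*c - 2*n^2 + 3*n + 9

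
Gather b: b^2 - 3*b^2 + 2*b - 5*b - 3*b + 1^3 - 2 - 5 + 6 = -2*b^2 - 6*b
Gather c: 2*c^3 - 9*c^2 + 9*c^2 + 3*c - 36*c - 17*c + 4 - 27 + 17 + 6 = 2*c^3 - 50*c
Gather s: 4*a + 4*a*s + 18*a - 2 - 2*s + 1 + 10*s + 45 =22*a + s*(4*a + 8) + 44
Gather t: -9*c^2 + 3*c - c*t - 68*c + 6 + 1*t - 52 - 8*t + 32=-9*c^2 - 65*c + t*(-c - 7) - 14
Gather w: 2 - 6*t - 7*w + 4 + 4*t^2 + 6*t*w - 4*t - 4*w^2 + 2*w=4*t^2 - 10*t - 4*w^2 + w*(6*t - 5) + 6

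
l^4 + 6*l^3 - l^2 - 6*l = l*(l - 1)*(l + 1)*(l + 6)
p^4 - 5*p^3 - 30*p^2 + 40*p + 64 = (p - 8)*(p - 2)*(p + 1)*(p + 4)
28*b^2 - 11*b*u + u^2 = (-7*b + u)*(-4*b + u)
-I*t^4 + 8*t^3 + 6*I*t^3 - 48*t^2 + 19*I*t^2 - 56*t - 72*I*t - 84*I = (t - 7)*(t + 2*I)*(t + 6*I)*(-I*t - I)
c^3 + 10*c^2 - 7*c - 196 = (c - 4)*(c + 7)^2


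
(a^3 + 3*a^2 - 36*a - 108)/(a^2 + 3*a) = a - 36/a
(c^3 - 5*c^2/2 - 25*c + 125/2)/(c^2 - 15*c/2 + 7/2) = (2*c^3 - 5*c^2 - 50*c + 125)/(2*c^2 - 15*c + 7)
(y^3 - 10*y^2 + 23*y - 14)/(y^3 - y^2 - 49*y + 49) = (y - 2)/(y + 7)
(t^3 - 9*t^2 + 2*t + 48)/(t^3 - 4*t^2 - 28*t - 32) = (t - 3)/(t + 2)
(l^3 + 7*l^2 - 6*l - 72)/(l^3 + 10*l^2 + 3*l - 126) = (l + 4)/(l + 7)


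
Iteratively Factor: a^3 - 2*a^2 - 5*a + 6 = (a - 1)*(a^2 - a - 6) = (a - 1)*(a + 2)*(a - 3)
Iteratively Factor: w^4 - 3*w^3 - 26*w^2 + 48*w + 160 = (w - 5)*(w^3 + 2*w^2 - 16*w - 32) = (w - 5)*(w + 4)*(w^2 - 2*w - 8) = (w - 5)*(w + 2)*(w + 4)*(w - 4)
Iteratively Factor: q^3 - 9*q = (q)*(q^2 - 9) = q*(q - 3)*(q + 3)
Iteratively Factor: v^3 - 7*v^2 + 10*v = (v - 5)*(v^2 - 2*v) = (v - 5)*(v - 2)*(v)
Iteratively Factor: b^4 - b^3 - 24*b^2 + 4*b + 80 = (b - 5)*(b^3 + 4*b^2 - 4*b - 16) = (b - 5)*(b + 2)*(b^2 + 2*b - 8) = (b - 5)*(b + 2)*(b + 4)*(b - 2)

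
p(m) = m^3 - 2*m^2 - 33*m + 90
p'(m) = 3*m^2 - 4*m - 33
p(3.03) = -0.53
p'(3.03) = -17.58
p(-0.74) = 112.92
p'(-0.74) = -28.40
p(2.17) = 19.19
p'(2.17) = -27.55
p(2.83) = 3.26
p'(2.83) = -20.29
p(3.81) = -9.46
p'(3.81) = -4.69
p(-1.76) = 136.43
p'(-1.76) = -16.67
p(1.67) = 33.97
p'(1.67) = -31.31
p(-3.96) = 127.22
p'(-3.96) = 29.88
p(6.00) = 36.00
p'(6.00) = 51.00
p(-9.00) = -504.00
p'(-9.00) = 246.00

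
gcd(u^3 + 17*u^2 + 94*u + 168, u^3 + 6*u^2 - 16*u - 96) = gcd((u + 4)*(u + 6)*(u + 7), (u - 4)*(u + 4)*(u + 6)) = u^2 + 10*u + 24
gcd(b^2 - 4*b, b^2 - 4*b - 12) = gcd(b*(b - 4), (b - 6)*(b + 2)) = 1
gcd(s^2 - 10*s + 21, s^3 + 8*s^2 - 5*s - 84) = s - 3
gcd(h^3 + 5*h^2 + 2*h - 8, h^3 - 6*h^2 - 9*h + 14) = h^2 + h - 2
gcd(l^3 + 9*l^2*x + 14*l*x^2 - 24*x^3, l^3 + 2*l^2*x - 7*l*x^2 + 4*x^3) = -l^2 - 3*l*x + 4*x^2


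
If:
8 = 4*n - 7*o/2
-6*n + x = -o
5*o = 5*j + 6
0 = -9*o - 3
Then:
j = -23/15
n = 41/24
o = -1/3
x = 127/12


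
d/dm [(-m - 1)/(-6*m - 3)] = -1/(12*m^2 + 12*m + 3)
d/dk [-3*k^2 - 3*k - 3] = -6*k - 3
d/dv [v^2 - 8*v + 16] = 2*v - 8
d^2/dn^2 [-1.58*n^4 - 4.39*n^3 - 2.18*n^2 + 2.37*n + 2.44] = -18.96*n^2 - 26.34*n - 4.36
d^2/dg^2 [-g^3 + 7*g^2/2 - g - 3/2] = 7 - 6*g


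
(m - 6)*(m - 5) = m^2 - 11*m + 30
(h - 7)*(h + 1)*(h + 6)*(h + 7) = h^4 + 7*h^3 - 43*h^2 - 343*h - 294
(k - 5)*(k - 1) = k^2 - 6*k + 5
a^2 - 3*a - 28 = (a - 7)*(a + 4)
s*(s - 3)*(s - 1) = s^3 - 4*s^2 + 3*s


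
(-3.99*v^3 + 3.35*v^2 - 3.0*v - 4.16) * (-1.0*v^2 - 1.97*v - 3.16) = 3.99*v^5 + 4.5103*v^4 + 9.0089*v^3 - 0.516*v^2 + 17.6752*v + 13.1456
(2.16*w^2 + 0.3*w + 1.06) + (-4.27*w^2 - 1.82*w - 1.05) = -2.11*w^2 - 1.52*w + 0.01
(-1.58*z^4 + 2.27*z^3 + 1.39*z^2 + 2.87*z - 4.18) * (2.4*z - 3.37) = -3.792*z^5 + 10.7726*z^4 - 4.3139*z^3 + 2.2037*z^2 - 19.7039*z + 14.0866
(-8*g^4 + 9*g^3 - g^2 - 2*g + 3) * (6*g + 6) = -48*g^5 + 6*g^4 + 48*g^3 - 18*g^2 + 6*g + 18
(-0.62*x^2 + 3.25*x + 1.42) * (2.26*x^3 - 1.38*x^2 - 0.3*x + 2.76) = -1.4012*x^5 + 8.2006*x^4 - 1.0898*x^3 - 4.6458*x^2 + 8.544*x + 3.9192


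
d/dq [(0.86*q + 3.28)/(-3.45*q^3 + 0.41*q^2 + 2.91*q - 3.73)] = (5.934*q^3 + 33.5954*q^2 - 2.6896*q - 12.7526)/(11.9025*q^6 - 2.829*q^5 - 19.9109*q^4 + 28.1232*q^3 + 5.4095*q^2 - 21.7086*q + 13.9129)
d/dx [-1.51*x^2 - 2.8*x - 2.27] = -3.02*x - 2.8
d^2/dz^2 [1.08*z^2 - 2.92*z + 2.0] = 2.16000000000000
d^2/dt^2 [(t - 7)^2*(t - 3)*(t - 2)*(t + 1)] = 20*t^3 - 216*t^2 + 636*t - 408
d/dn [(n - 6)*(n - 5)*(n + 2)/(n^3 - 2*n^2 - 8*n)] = (7*n^2 - 60*n + 120)/(n^2*(n^2 - 8*n + 16))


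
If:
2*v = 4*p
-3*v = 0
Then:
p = 0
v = 0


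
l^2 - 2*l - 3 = (l - 3)*(l + 1)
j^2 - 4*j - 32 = (j - 8)*(j + 4)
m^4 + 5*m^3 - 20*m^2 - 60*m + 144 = (m - 3)*(m - 2)*(m + 4)*(m + 6)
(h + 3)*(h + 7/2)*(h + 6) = h^3 + 25*h^2/2 + 99*h/2 + 63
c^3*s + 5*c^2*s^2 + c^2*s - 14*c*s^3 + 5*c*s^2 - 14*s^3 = (c - 2*s)*(c + 7*s)*(c*s + s)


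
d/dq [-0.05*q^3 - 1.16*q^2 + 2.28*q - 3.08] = -0.15*q^2 - 2.32*q + 2.28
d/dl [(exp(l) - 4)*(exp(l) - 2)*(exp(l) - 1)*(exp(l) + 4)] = (4*exp(3*l) - 9*exp(2*l) - 28*exp(l) + 48)*exp(l)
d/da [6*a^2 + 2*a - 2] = 12*a + 2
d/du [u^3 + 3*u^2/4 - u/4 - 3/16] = 3*u^2 + 3*u/2 - 1/4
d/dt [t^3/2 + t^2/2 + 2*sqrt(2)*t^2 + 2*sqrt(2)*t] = 3*t^2/2 + t + 4*sqrt(2)*t + 2*sqrt(2)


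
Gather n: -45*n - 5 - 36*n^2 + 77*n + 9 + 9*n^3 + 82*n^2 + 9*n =9*n^3 + 46*n^2 + 41*n + 4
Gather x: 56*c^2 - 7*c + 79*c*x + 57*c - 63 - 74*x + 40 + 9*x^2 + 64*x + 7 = 56*c^2 + 50*c + 9*x^2 + x*(79*c - 10) - 16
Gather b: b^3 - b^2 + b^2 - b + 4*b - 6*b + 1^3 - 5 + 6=b^3 - 3*b + 2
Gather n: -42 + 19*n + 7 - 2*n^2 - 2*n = -2*n^2 + 17*n - 35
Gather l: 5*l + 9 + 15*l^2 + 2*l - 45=15*l^2 + 7*l - 36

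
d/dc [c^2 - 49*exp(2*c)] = 2*c - 98*exp(2*c)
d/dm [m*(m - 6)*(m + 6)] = 3*m^2 - 36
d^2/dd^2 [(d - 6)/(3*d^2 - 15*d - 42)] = 2*((11 - 3*d)*(-d^2 + 5*d + 14) - (d - 6)*(2*d - 5)^2)/(3*(-d^2 + 5*d + 14)^3)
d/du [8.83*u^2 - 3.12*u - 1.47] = 17.66*u - 3.12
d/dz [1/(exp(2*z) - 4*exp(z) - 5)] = 2*(2 - exp(z))*exp(z)/(-exp(2*z) + 4*exp(z) + 5)^2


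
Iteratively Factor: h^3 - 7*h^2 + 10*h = (h)*(h^2 - 7*h + 10) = h*(h - 5)*(h - 2)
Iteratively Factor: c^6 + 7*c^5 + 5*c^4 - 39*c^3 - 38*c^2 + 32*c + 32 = (c + 1)*(c^5 + 6*c^4 - c^3 - 38*c^2 + 32) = (c - 1)*(c + 1)*(c^4 + 7*c^3 + 6*c^2 - 32*c - 32) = (c - 1)*(c + 1)*(c + 4)*(c^3 + 3*c^2 - 6*c - 8) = (c - 1)*(c + 1)*(c + 4)^2*(c^2 - c - 2) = (c - 2)*(c - 1)*(c + 1)*(c + 4)^2*(c + 1)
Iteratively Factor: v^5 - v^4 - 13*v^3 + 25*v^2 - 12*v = (v + 4)*(v^4 - 5*v^3 + 7*v^2 - 3*v) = v*(v + 4)*(v^3 - 5*v^2 + 7*v - 3) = v*(v - 3)*(v + 4)*(v^2 - 2*v + 1) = v*(v - 3)*(v - 1)*(v + 4)*(v - 1)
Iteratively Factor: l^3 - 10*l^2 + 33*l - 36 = (l - 3)*(l^2 - 7*l + 12) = (l - 3)^2*(l - 4)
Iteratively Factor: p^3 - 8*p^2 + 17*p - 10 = (p - 1)*(p^2 - 7*p + 10) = (p - 5)*(p - 1)*(p - 2)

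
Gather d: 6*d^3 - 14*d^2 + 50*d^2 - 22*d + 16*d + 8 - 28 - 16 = 6*d^3 + 36*d^2 - 6*d - 36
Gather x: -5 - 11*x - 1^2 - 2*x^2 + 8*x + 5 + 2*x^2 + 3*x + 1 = 0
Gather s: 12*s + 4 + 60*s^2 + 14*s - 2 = 60*s^2 + 26*s + 2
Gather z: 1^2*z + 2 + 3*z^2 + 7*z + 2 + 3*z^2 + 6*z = 6*z^2 + 14*z + 4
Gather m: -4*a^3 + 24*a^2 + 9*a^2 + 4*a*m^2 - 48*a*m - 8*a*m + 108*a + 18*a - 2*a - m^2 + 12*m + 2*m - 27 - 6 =-4*a^3 + 33*a^2 + 124*a + m^2*(4*a - 1) + m*(14 - 56*a) - 33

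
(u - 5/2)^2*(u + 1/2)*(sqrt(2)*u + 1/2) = sqrt(2)*u^4 - 9*sqrt(2)*u^3/2 + u^3/2 - 9*u^2/4 + 15*sqrt(2)*u^2/4 + 15*u/8 + 25*sqrt(2)*u/8 + 25/16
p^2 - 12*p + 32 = (p - 8)*(p - 4)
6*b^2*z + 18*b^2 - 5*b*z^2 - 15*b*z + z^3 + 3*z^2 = (-3*b + z)*(-2*b + z)*(z + 3)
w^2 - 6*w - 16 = (w - 8)*(w + 2)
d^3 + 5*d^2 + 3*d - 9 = (d - 1)*(d + 3)^2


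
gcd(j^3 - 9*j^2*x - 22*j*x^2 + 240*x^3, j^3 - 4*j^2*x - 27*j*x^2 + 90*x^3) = -j^2 + j*x + 30*x^2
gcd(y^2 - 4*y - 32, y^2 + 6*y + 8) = y + 4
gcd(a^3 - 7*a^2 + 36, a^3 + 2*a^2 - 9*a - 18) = a^2 - a - 6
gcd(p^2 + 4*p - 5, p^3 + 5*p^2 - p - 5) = p^2 + 4*p - 5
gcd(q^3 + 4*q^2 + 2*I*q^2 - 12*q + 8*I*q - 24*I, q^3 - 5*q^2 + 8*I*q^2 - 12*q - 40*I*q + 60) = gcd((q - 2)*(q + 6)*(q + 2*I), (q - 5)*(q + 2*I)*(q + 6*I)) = q + 2*I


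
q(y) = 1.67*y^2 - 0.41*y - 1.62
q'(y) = 3.34*y - 0.41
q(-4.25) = 30.29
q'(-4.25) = -14.60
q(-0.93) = 0.21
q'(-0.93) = -3.52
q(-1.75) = 4.21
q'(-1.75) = -6.26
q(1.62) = 2.10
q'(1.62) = 5.00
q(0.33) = -1.57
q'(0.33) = 0.69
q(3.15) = 13.66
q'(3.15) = 10.11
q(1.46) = 1.34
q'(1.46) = 4.47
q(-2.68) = 11.47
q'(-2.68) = -9.36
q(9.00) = 129.96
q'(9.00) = 29.65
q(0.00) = -1.62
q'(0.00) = -0.41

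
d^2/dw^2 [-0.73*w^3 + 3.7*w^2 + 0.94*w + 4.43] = 7.4 - 4.38*w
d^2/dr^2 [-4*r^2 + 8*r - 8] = -8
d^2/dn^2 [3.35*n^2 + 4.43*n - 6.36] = 6.70000000000000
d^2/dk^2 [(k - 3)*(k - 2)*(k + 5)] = 6*k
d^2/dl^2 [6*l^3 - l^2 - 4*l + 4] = 36*l - 2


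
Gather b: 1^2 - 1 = 0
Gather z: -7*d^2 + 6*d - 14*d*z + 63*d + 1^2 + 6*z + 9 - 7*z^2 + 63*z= -7*d^2 + 69*d - 7*z^2 + z*(69 - 14*d) + 10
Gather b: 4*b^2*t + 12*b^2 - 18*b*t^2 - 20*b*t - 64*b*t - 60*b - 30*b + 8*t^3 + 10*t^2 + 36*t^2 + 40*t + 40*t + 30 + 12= b^2*(4*t + 12) + b*(-18*t^2 - 84*t - 90) + 8*t^3 + 46*t^2 + 80*t + 42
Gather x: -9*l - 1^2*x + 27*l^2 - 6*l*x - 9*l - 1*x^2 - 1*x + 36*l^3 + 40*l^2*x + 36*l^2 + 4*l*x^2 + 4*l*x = 36*l^3 + 63*l^2 - 18*l + x^2*(4*l - 1) + x*(40*l^2 - 2*l - 2)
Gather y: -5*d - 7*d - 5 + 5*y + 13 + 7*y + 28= -12*d + 12*y + 36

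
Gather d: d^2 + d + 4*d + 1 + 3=d^2 + 5*d + 4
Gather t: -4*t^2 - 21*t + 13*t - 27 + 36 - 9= -4*t^2 - 8*t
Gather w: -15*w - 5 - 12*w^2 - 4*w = -12*w^2 - 19*w - 5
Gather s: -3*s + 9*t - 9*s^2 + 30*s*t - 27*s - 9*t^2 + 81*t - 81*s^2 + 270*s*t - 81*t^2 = -90*s^2 + s*(300*t - 30) - 90*t^2 + 90*t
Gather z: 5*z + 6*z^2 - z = 6*z^2 + 4*z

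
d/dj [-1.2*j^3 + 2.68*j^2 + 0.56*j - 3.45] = -3.6*j^2 + 5.36*j + 0.56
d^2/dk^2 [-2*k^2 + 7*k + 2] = -4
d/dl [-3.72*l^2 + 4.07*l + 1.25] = 4.07 - 7.44*l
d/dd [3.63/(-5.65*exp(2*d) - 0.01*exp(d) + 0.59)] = (41.019*exp(d) + 0.0363)*exp(d)/(5.65*exp(2*d) + 0.01*exp(d) - 0.59)^2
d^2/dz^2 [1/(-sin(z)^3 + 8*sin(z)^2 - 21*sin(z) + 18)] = (9*sin(z)^4 - 34*sin(z)^3 + sin(z)^2 + 98*sin(z) - 66)/((sin(z) - 3)^4*(sin(z) - 2)^3)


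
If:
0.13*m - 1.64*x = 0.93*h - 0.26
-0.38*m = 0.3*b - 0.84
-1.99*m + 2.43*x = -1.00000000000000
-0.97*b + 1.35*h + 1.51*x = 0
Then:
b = -0.76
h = -2.66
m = 2.81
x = 1.89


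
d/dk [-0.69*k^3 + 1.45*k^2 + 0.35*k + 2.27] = -2.07*k^2 + 2.9*k + 0.35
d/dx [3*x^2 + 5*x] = 6*x + 5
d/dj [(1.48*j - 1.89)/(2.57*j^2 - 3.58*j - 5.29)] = (-3.8036*j^2 + 9.7146*j - 14.5954)/(6.6049*j^4 - 18.4012*j^3 - 14.3742*j^2 + 37.8764*j + 27.9841)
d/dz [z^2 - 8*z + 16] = 2*z - 8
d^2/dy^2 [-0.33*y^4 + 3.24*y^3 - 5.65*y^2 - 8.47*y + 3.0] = -3.96*y^2 + 19.44*y - 11.3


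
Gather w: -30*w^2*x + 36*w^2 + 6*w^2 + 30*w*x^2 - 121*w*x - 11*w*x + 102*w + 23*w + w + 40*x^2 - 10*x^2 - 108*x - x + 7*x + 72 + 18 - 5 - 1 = w^2*(42 - 30*x) + w*(30*x^2 - 132*x + 126) + 30*x^2 - 102*x + 84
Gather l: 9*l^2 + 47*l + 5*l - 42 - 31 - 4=9*l^2 + 52*l - 77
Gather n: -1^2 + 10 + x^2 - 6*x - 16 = x^2 - 6*x - 7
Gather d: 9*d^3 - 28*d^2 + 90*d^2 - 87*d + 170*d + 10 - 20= 9*d^3 + 62*d^2 + 83*d - 10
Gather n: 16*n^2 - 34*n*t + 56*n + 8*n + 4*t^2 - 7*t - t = 16*n^2 + n*(64 - 34*t) + 4*t^2 - 8*t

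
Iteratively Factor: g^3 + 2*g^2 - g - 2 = (g + 2)*(g^2 - 1) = (g - 1)*(g + 2)*(g + 1)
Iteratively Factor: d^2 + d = (d)*(d + 1)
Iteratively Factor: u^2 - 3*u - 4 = (u - 4)*(u + 1)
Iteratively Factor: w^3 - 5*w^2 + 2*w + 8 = (w + 1)*(w^2 - 6*w + 8) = (w - 4)*(w + 1)*(w - 2)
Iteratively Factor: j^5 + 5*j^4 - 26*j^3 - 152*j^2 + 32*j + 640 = (j - 2)*(j^4 + 7*j^3 - 12*j^2 - 176*j - 320) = (j - 2)*(j + 4)*(j^3 + 3*j^2 - 24*j - 80) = (j - 5)*(j - 2)*(j + 4)*(j^2 + 8*j + 16) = (j - 5)*(j - 2)*(j + 4)^2*(j + 4)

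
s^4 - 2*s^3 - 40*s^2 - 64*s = s*(s - 8)*(s + 2)*(s + 4)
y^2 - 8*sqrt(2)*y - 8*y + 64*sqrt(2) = (y - 8)*(y - 8*sqrt(2))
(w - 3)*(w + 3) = w^2 - 9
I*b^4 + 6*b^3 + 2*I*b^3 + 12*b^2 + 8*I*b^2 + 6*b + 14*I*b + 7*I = (b + 1)*(b - 7*I)*(b + I)*(I*b + I)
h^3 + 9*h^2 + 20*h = h*(h + 4)*(h + 5)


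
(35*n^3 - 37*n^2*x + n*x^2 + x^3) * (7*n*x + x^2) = 245*n^4*x - 224*n^3*x^2 - 30*n^2*x^3 + 8*n*x^4 + x^5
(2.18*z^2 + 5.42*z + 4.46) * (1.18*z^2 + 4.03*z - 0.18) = 2.5724*z^4 + 15.181*z^3 + 26.713*z^2 + 16.9982*z - 0.8028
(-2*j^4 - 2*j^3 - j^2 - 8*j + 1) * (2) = -4*j^4 - 4*j^3 - 2*j^2 - 16*j + 2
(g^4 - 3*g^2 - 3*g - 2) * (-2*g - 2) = -2*g^5 - 2*g^4 + 6*g^3 + 12*g^2 + 10*g + 4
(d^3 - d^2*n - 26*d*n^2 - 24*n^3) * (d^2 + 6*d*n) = d^5 + 5*d^4*n - 32*d^3*n^2 - 180*d^2*n^3 - 144*d*n^4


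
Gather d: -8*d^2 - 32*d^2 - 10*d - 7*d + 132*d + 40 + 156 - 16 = -40*d^2 + 115*d + 180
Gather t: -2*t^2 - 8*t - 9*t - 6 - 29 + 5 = -2*t^2 - 17*t - 30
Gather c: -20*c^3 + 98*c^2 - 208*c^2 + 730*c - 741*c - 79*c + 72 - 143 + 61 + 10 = -20*c^3 - 110*c^2 - 90*c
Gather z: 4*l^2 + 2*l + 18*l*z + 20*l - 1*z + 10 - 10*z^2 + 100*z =4*l^2 + 22*l - 10*z^2 + z*(18*l + 99) + 10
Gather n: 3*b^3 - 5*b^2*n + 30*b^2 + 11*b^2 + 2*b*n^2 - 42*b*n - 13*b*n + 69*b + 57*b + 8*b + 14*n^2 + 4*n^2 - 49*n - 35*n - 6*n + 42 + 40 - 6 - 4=3*b^3 + 41*b^2 + 134*b + n^2*(2*b + 18) + n*(-5*b^2 - 55*b - 90) + 72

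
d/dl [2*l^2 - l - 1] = 4*l - 1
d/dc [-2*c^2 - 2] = -4*c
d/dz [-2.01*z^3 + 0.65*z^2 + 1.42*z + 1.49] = -6.03*z^2 + 1.3*z + 1.42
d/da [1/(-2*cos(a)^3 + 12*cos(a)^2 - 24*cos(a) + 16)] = -3*sin(a)/(2*(cos(a) - 2)^4)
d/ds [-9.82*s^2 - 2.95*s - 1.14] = -19.64*s - 2.95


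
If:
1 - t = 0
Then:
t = 1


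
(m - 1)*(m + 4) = m^2 + 3*m - 4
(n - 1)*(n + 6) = n^2 + 5*n - 6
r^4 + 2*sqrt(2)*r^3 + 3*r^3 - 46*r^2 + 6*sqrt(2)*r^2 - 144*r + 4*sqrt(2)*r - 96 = (r + 1)*(r + 2)*(r - 4*sqrt(2))*(r + 6*sqrt(2))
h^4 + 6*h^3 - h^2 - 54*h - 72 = (h - 3)*(h + 2)*(h + 3)*(h + 4)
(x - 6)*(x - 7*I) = x^2 - 6*x - 7*I*x + 42*I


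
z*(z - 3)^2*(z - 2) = z^4 - 8*z^3 + 21*z^2 - 18*z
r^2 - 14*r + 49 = (r - 7)^2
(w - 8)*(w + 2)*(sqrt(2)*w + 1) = sqrt(2)*w^3 - 6*sqrt(2)*w^2 + w^2 - 16*sqrt(2)*w - 6*w - 16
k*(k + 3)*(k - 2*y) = k^3 - 2*k^2*y + 3*k^2 - 6*k*y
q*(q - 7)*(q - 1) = q^3 - 8*q^2 + 7*q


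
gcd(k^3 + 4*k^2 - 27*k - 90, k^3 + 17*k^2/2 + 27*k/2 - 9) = k^2 + 9*k + 18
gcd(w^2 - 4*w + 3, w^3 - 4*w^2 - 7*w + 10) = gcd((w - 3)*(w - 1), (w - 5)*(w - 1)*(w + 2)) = w - 1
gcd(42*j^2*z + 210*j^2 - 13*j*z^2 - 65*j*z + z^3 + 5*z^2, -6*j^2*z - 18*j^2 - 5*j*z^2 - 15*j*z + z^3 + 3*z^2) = -6*j + z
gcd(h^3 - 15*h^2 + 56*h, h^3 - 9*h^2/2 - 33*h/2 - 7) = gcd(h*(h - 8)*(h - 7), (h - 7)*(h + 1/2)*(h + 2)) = h - 7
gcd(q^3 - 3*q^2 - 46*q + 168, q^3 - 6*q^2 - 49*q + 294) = q^2 + q - 42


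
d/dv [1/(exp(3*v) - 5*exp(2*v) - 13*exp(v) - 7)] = (-3*exp(2*v) + 10*exp(v) + 13)*exp(v)/(-exp(3*v) + 5*exp(2*v) + 13*exp(v) + 7)^2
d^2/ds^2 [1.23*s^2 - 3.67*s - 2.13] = 2.46000000000000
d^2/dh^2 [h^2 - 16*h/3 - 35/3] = 2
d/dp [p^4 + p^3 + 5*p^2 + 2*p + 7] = 4*p^3 + 3*p^2 + 10*p + 2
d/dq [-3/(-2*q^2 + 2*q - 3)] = 6*(1 - 2*q)/(2*q^2 - 2*q + 3)^2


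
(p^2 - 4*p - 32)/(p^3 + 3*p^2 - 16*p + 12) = (p^2 - 4*p - 32)/(p^3 + 3*p^2 - 16*p + 12)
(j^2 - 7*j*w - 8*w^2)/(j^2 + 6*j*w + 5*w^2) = (j - 8*w)/(j + 5*w)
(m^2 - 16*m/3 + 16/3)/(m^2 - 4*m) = (m - 4/3)/m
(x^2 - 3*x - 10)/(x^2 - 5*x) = (x + 2)/x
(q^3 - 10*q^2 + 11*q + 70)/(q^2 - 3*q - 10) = q - 7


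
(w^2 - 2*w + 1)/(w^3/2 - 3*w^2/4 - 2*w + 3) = 4*(w^2 - 2*w + 1)/(2*w^3 - 3*w^2 - 8*w + 12)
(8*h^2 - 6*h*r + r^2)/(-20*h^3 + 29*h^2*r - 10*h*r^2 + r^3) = (-2*h + r)/(5*h^2 - 6*h*r + r^2)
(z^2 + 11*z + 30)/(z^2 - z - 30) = (z + 6)/(z - 6)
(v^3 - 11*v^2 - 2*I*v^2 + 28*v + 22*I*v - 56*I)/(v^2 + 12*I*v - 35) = (v^3 + v^2*(-11 - 2*I) + v*(28 + 22*I) - 56*I)/(v^2 + 12*I*v - 35)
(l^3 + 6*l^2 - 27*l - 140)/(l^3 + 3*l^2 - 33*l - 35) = (l + 4)/(l + 1)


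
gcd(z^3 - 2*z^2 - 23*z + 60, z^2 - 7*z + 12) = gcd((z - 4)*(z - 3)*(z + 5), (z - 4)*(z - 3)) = z^2 - 7*z + 12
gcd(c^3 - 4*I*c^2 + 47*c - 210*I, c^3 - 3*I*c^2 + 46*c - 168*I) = c^2 + I*c + 42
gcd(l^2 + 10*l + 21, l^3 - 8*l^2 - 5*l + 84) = l + 3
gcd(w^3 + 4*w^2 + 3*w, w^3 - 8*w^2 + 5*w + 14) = w + 1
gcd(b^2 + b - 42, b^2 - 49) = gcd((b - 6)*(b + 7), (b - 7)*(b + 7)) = b + 7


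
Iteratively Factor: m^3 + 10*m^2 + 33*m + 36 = (m + 4)*(m^2 + 6*m + 9) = (m + 3)*(m + 4)*(m + 3)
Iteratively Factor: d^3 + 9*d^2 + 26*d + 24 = (d + 3)*(d^2 + 6*d + 8) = (d + 3)*(d + 4)*(d + 2)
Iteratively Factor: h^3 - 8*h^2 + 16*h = (h - 4)*(h^2 - 4*h) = (h - 4)^2*(h)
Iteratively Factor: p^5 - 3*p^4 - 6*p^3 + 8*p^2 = (p - 1)*(p^4 - 2*p^3 - 8*p^2) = (p - 4)*(p - 1)*(p^3 + 2*p^2) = (p - 4)*(p - 1)*(p + 2)*(p^2) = p*(p - 4)*(p - 1)*(p + 2)*(p)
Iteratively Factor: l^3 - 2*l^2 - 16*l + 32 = (l + 4)*(l^2 - 6*l + 8) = (l - 2)*(l + 4)*(l - 4)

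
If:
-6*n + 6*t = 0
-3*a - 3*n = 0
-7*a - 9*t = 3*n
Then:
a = 0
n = 0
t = 0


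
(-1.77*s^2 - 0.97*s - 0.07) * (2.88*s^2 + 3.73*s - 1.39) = -5.0976*s^4 - 9.3957*s^3 - 1.3594*s^2 + 1.0872*s + 0.0973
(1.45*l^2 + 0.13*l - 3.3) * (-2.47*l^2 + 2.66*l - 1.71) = -3.5815*l^4 + 3.5359*l^3 + 6.0173*l^2 - 9.0003*l + 5.643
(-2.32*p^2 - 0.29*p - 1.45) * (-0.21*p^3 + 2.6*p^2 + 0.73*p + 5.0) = 0.4872*p^5 - 5.9711*p^4 - 2.1431*p^3 - 15.5817*p^2 - 2.5085*p - 7.25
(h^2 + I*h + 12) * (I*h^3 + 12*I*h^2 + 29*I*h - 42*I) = I*h^5 - h^4 + 12*I*h^4 - 12*h^3 + 41*I*h^3 - 29*h^2 + 102*I*h^2 + 42*h + 348*I*h - 504*I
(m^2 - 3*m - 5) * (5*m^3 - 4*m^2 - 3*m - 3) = 5*m^5 - 19*m^4 - 16*m^3 + 26*m^2 + 24*m + 15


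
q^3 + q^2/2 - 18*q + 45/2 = (q - 3)*(q - 3/2)*(q + 5)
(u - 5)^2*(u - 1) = u^3 - 11*u^2 + 35*u - 25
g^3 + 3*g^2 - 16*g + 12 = (g - 2)*(g - 1)*(g + 6)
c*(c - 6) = c^2 - 6*c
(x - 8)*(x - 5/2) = x^2 - 21*x/2 + 20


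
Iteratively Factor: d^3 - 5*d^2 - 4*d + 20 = (d - 2)*(d^2 - 3*d - 10) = (d - 5)*(d - 2)*(d + 2)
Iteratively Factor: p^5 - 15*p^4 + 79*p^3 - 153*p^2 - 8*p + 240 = (p + 1)*(p^4 - 16*p^3 + 95*p^2 - 248*p + 240) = (p - 3)*(p + 1)*(p^3 - 13*p^2 + 56*p - 80) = (p - 5)*(p - 3)*(p + 1)*(p^2 - 8*p + 16) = (p - 5)*(p - 4)*(p - 3)*(p + 1)*(p - 4)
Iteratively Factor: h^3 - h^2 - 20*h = (h + 4)*(h^2 - 5*h) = h*(h + 4)*(h - 5)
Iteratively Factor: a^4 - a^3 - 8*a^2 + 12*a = (a)*(a^3 - a^2 - 8*a + 12) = a*(a - 2)*(a^2 + a - 6) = a*(a - 2)*(a + 3)*(a - 2)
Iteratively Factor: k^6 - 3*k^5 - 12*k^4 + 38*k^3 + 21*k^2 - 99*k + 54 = (k - 3)*(k^5 - 12*k^3 + 2*k^2 + 27*k - 18) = (k - 3)*(k - 1)*(k^4 + k^3 - 11*k^2 - 9*k + 18) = (k - 3)*(k - 1)^2*(k^3 + 2*k^2 - 9*k - 18) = (k - 3)^2*(k - 1)^2*(k^2 + 5*k + 6) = (k - 3)^2*(k - 1)^2*(k + 3)*(k + 2)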